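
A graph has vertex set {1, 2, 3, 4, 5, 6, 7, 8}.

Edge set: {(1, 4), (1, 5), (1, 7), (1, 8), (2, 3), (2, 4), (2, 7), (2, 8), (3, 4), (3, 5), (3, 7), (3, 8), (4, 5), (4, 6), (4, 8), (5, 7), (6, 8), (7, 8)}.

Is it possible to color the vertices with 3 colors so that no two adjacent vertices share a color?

No

2, 3, 4, 8 form a clique, so at least 4 colors are needed.
So 3 colors are not enough.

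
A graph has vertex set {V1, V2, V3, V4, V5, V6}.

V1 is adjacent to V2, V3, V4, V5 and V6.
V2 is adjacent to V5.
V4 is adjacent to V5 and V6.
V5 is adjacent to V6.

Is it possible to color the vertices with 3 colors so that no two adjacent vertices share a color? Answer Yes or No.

V1, V4, V5, V6 are pairwise adjacent (a clique of size 4), so at least 4 colors are needed.
So 3 colors are not enough.

No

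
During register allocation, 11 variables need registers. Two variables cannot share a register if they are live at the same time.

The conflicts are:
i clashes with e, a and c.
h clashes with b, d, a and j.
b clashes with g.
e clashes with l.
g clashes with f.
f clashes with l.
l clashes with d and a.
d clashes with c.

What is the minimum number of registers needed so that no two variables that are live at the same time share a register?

3

The cycle i-e-l-d-c-i has odd length 5, so it cannot be 2-colored; at least 3 registers are needed.
Using 3 registers: i=1, h=1, b=2, e=2, g=1, f=2, l=1, d=2, a=2, j=2, c=3. No two conflicting variables share a register.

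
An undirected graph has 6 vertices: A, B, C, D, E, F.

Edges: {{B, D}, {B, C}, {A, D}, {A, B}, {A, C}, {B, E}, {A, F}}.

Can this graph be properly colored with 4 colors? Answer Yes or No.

The chromatic number is 3. A, B, C are mutually adjacent, so at least 3 colors are needed.
A valid assignment using 3 colors: A=red, B=blue, C=green, D=green, E=red, F=blue.
Since 4 ≥ 3, a proper 4-coloring certainly exists.

Yes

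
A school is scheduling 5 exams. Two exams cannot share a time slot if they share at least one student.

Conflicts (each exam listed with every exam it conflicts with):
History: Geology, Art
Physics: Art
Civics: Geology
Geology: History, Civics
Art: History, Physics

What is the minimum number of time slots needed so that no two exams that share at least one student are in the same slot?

2

Civics and Geology conflict, so at least 2 time slots are needed.
2 time slots suffice: time slot 1 → {Geology, Art}; time slot 2 → {History, Physics, Civics}. Every pair that conflicts lands in different time slots.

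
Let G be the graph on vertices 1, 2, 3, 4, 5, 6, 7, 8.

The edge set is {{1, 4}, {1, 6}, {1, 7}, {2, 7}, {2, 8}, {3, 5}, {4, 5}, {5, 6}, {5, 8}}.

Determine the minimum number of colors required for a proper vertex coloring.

2

5 and 6 are adjacent, so at least 2 colors are needed.
A valid assignment using 2 colors: 1=a, 2=a, 3=b, 4=b, 5=a, 6=b, 7=b, 8=b. No two adjacent vertices share a color.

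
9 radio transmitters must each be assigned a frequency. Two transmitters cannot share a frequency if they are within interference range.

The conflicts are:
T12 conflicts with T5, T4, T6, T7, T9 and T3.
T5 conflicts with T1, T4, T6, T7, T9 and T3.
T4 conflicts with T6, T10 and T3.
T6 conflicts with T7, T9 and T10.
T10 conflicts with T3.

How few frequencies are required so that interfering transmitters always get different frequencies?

4

T12, T5, T4, T3 are mutually in conflict, so at least 4 frequencies are needed.
4 frequencies suffice: frequency 1 → {T5, T10}; frequency 2 → {T12, T1}; frequency 3 → {T6, T3}; frequency 4 → {T4, T7, T9}. Every pair that conflicts lands in different frequencies.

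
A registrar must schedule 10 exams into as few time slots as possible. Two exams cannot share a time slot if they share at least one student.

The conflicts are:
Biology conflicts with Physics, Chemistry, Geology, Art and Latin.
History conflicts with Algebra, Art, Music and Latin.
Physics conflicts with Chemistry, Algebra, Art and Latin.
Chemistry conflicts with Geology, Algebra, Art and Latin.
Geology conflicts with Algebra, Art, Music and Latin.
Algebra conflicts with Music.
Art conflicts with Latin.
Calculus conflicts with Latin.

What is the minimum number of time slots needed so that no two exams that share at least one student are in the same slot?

Biology, Chemistry, Geology, Art, Latin pairwise conflict, so at least 5 time slots are needed.
5 time slots suffice: time slot 1 → {Algebra, Latin}; time slot 2 → {History, Physics, Geology, Calculus}; time slot 3 → {Chemistry, Music}; time slot 4 → {Art}; time slot 5 → {Biology}. Each listed conflict is separated.

5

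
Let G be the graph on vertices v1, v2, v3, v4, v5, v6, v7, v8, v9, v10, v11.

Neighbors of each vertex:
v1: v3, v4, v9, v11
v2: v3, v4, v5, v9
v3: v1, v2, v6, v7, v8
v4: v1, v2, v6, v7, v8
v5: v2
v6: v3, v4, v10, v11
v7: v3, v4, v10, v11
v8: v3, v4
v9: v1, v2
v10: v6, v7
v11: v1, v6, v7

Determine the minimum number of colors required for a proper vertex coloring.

v1 and v4 are adjacent, so at least 2 colors are needed.
2 colors suffice: v1=2, v2=2, v3=1, v4=1, v5=1, v6=2, v7=2, v8=2, v9=1, v10=1, v11=1. Each edge has distinct colors on its endpoints.

2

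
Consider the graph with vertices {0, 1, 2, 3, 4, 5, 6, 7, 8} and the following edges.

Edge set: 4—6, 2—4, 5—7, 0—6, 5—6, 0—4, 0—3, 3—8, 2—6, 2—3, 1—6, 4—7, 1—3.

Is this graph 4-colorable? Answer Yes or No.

Yes

The chromatic number is 3. 0, 4, 6 are mutually adjacent, so at least 3 colors are needed.
3 colors suffice: 0=c, 1=b, 2=c, 3=a, 4=b, 5=b, 6=a, 7=a, 8=b.
Since 4 ≥ 3, a proper 4-coloring certainly exists.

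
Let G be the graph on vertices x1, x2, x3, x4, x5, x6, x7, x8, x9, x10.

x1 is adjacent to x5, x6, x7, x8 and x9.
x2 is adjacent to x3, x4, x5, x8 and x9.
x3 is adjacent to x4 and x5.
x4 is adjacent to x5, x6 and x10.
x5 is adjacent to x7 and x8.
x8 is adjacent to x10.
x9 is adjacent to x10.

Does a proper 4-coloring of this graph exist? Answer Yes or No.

The chromatic number is 4. x2, x3, x4, x5 are pairwise adjacent (a clique of size 4), so at least 4 colors are needed.
4 colors suffice: color R → {x5, x6, x10}; color B → {x1, x2}; color G → {x4, x7, x8, x9}; color Y → {x3}.
That is already a proper 4-coloring.

Yes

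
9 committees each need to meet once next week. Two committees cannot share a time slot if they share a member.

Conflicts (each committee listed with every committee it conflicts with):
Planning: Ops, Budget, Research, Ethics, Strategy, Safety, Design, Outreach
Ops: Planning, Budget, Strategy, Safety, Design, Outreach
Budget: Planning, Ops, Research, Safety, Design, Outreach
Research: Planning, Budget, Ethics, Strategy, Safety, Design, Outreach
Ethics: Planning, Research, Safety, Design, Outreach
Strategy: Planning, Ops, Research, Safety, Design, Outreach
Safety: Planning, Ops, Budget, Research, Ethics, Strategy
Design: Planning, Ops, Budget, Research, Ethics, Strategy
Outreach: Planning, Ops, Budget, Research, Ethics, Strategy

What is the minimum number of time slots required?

Planning, Research, Ethics, Design are mutually in conflict, so at least 4 time slots are needed.
4 time slots suffice: time slot 1 → {Planning}; time slot 2 → {Ops, Research}; time slot 3 → {Budget, Ethics, Strategy}; time slot 4 → {Safety, Design, Outreach}. No two conflicting committees share a time slot.

4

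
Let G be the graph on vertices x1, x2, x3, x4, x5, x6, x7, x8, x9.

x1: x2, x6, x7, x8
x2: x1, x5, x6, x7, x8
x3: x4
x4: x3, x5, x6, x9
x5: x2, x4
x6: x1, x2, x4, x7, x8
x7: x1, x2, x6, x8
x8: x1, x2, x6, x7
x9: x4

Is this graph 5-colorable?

Yes

The chromatic number is 5. x1, x2, x6, x7, x8 form a clique, so at least 5 colors are needed.
One proper 5-coloring: x1=green, x2=red, x3=blue, x4=red, x5=blue, x6=blue, x7=yellow, x8=purple, x9=blue.
That is already a proper 5-coloring.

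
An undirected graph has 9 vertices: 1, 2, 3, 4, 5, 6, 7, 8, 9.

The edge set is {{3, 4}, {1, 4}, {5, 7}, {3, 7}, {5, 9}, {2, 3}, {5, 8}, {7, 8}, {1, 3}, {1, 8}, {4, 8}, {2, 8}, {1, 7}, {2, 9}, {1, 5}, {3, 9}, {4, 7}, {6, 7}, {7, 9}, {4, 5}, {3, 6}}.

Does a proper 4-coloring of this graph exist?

1, 4, 5, 7, 8 are mutually adjacent (a clique of size 5), so at least 5 colors are needed.
So 4 colors are not enough.

No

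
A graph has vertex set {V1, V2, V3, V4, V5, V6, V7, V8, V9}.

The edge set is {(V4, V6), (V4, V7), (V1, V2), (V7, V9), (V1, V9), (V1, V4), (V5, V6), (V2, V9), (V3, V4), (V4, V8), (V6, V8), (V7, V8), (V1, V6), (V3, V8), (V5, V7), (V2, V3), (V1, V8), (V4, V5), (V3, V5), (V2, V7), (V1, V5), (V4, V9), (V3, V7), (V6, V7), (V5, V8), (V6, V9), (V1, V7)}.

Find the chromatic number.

6

V1, V4, V5, V6, V7, V8 form a clique, so at least 6 colors are needed.
6 colors suffice: V1=2, V2=3, V3=2, V4=3, V5=4, V6=6, V7=1, V8=5, V9=4. Each edge has distinct colors on its endpoints.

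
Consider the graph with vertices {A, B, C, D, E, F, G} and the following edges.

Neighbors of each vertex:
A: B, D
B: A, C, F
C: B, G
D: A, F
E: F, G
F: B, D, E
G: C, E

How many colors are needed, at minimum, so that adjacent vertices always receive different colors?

The cycle F-E-G-C-B-F has odd length 5, so it cannot be 2-colored; at least 3 colors are needed.
3 colors suffice: A=2, B=1, C=2, D=1, E=3, F=2, G=1. Every edge joins two different colors.

3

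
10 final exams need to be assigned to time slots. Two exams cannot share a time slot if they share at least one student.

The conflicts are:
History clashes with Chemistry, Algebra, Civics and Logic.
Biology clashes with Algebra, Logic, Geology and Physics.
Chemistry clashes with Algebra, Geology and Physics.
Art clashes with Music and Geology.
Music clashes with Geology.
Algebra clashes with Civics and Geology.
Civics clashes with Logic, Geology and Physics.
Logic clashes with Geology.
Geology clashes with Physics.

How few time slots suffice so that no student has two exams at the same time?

3

Chemistry, Geology, Physics are mutually in conflict, so at least 3 time slots are needed.
A valid assignment using 3 time slots: History=1, Biology=2, Chemistry=2, Art=2, Music=3, Algebra=3, Civics=2, Logic=3, Geology=1, Physics=3. Every pair that conflicts lands in different time slots.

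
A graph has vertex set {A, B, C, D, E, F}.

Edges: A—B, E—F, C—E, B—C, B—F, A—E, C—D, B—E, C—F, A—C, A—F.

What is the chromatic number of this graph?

5

A, B, C, E, F are mutually adjacent (a clique of size 5), so at least 5 colors are needed.
One proper 5-coloring: A=3, B=2, C=1, D=2, E=4, F=5. No two adjacent vertices share a color.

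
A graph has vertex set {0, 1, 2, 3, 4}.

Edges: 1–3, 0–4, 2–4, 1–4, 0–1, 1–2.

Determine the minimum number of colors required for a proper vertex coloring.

1, 2, 4 form a triangle, so at least 3 colors are needed.
One proper 3-coloring: 0=green, 1=red, 2=green, 3=blue, 4=blue. No two adjacent vertices share a color.

3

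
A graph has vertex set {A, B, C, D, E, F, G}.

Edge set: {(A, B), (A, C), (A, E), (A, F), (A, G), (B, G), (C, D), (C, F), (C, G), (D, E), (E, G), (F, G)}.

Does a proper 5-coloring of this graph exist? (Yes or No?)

Yes

The chromatic number is 4. A, C, F, G are mutually adjacent (a clique of size 4), so at least 4 colors are needed.
4 colors suffice: A=2, B=3, C=3, D=1, E=3, F=4, G=1.
Since 5 ≥ 4, a proper 5-coloring certainly exists.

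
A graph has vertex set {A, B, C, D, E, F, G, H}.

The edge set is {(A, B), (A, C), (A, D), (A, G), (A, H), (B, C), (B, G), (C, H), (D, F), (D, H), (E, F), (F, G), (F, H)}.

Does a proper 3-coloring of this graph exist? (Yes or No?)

The chromatic number is 3. D, F, H are mutually adjacent, so at least 3 colors are needed.
3 colors suffice: color red → {A, F}; color blue → {B, E, H}; color green → {C, D, G}.
That is already a proper 3-coloring.

Yes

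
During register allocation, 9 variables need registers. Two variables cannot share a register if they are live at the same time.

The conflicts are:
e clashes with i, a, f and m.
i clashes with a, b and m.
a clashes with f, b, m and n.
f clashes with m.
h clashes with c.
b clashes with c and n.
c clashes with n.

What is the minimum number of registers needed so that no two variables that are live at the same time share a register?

4

e, a, f, m all conflict with each other, so at least 4 registers are needed.
4 registers suffice: e=3, i=4, a=1, f=4, h=2, b=2, m=2, c=1, n=3. Each listed conflict is separated.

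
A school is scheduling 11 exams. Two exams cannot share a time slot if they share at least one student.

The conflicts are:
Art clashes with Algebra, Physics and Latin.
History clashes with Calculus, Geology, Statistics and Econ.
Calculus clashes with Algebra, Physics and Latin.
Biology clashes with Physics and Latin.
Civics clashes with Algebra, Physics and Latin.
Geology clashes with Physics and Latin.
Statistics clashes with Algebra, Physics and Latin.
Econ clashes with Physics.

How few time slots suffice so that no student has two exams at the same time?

Geology and Physics conflict, so at least 2 time slots are needed.
A valid assignment using 2 time slots: Art=2, History=1, Calculus=2, Biology=2, Civics=2, Geology=2, Statistics=2, Econ=2, Algebra=1, Physics=1, Latin=1. Each listed conflict is separated.

2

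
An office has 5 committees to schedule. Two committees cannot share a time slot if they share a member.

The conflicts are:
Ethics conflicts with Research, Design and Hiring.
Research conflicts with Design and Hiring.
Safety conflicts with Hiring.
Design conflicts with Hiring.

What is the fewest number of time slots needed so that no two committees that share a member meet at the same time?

4

Ethics, Research, Design, Hiring are mutually in conflict, so at least 4 time slots are needed.
Using 4 time slots: Ethics=3, Research=4, Safety=2, Design=2, Hiring=1. No two conflicting committees share a time slot.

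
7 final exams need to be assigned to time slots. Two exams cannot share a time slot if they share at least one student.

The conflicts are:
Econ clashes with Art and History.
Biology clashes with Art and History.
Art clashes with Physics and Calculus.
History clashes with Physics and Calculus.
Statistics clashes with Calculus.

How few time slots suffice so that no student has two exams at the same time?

Art and Calculus conflict, so at least 2 time slots are needed.
2 time slots suffice: time slot 1 → {Art, History, Statistics}; time slot 2 → {Econ, Biology, Physics, Calculus}. Each listed conflict is separated.

2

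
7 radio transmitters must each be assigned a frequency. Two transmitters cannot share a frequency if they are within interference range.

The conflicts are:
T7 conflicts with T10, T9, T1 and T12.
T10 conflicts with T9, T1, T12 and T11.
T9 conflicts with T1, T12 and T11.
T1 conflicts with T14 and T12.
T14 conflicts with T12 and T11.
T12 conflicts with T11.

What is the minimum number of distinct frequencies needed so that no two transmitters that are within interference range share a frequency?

T7, T10, T9, T1, T12 are mutually in conflict, so at least 5 frequencies are needed.
Using 5 frequencies: T7=5, T10=3, T9=2, T1=4, T14=2, T12=1, T11=4. Every pair that conflicts lands in different frequencies.

5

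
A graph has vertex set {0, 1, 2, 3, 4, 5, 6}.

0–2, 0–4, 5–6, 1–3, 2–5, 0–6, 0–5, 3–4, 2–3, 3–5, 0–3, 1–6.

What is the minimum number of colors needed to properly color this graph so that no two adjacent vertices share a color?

4

0, 2, 3, 5 are mutually adjacent (a clique of size 4), so at least 4 colors are needed.
4 colors suffice: color a → {3, 6}; color b → {0, 1}; color c → {4, 5}; color d → {2}. Every edge joins two different colors.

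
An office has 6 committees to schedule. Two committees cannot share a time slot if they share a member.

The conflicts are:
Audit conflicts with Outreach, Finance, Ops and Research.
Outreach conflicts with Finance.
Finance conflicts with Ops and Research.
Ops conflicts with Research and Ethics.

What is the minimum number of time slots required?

4

Audit, Finance, Ops, Research all conflict with each other, so at least 4 time slots are needed.
Using 4 time slots: Audit=1, Outreach=3, Finance=2, Ops=3, Research=4, Ethics=1. Every pair that conflicts lands in different time slots.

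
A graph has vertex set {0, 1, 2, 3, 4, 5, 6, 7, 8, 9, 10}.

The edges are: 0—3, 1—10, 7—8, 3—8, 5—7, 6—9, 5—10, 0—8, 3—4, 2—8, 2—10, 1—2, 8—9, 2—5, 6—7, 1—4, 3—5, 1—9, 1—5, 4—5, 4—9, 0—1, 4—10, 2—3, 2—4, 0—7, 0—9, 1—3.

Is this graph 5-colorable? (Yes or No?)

The chromatic number is 5. 1, 2, 4, 5, 10 are pairwise adjacent (a clique of size 5), so at least 5 colors are needed.
5 colors suffice: color red → {1, 6, 8}; color blue → {0, 4}; color green → {5, 9}; color yellow → {3, 7, 10}; color purple → {2}.
That is already a proper 5-coloring.

Yes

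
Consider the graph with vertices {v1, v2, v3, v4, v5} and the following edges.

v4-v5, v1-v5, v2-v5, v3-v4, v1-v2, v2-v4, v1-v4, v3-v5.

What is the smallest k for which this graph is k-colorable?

4

v1, v2, v4, v5 form a clique, so at least 4 colors are needed.
One proper 4-coloring: v1=4, v2=3, v3=3, v4=1, v5=2. Every edge joins two different colors.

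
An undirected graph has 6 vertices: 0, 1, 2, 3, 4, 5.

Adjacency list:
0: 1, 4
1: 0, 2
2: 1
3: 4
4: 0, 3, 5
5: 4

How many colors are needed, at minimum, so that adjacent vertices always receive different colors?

2

3 and 4 are adjacent, so at least 2 colors are needed.
A valid assignment using 2 colors: 0=blue, 1=red, 2=blue, 3=blue, 4=red, 5=blue. No two adjacent vertices share a color.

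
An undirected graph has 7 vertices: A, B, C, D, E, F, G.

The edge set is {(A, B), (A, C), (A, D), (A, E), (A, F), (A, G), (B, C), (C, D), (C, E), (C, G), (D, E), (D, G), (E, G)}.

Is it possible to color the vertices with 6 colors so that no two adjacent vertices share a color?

Yes

The chromatic number is 5. A, C, D, E, G form a clique, so at least 5 colors are needed.
A valid assignment using 5 colors: A=1, B=3, C=2, D=3, E=4, F=2, G=5.
Since 6 ≥ 5, a proper 6-coloring certainly exists.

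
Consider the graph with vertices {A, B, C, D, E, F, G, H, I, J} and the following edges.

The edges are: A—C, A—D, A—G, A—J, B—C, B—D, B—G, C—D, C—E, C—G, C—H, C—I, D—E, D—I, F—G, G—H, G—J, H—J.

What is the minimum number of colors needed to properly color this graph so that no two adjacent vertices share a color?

3

A, C, G are pairwise adjacent, so at least 3 colors are needed.
3 colors suffice: color 1 → {C, F, J}; color 2 → {D, G}; color 3 → {A, B, E, H, I}. Each edge has distinct colors on its endpoints.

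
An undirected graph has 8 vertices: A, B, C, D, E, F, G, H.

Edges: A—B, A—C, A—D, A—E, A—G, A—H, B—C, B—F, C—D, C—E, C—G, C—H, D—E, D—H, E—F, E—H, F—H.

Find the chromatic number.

5

A, C, D, E, H form a clique, so at least 5 colors are needed.
One proper 5-coloring: A=red, B=green, C=blue, D=purple, E=green, F=red, G=green, H=yellow. Every edge joins two different colors.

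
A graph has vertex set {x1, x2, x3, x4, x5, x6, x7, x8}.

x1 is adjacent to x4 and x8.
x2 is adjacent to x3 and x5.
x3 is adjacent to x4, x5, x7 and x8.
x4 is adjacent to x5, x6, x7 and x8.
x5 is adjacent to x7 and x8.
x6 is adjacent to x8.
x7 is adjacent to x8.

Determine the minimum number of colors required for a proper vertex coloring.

5

x3, x4, x5, x7, x8 are mutually adjacent (a clique of size 5), so at least 5 colors are needed.
5 colors suffice: color 1 → {x2, x8}; color 2 → {x4}; color 3 → {x1, x5, x6}; color 4 → {x3}; color 5 → {x7}. No two adjacent vertices share a color.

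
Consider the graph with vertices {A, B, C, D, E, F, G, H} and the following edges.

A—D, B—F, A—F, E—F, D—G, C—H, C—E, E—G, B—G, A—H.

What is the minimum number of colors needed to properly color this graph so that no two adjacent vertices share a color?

3

The cycle A-F-B-G-D-A has odd length 5, so it cannot be 2-colored; at least 3 colors are needed.
3 colors suffice: color 1 → {A, B, E}; color 2 → {F, G, H}; color 3 → {C, D}. Every edge joins two different colors.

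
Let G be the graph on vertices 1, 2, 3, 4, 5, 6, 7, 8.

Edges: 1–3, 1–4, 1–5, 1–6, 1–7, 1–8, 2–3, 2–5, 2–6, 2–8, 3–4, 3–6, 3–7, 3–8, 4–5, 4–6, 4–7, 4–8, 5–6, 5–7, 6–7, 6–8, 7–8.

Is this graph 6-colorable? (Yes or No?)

The chromatic number is 6. 1, 3, 4, 6, 7, 8 form a clique, so at least 6 colors are needed.
One proper 6-coloring: 1=d, 2=b, 3=e, 4=b, 5=e, 6=a, 7=c, 8=f.
That is already a proper 6-coloring.

Yes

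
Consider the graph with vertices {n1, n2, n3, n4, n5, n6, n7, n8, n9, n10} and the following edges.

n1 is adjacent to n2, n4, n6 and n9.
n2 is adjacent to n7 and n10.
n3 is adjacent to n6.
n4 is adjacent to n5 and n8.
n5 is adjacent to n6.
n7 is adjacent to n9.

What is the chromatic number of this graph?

n1 and n2 are adjacent, so at least 2 colors are needed.
A valid assignment using 2 colors: n1=1, n2=2, n3=1, n4=2, n5=1, n6=2, n7=1, n8=1, n9=2, n10=1. No two adjacent vertices share a color.

2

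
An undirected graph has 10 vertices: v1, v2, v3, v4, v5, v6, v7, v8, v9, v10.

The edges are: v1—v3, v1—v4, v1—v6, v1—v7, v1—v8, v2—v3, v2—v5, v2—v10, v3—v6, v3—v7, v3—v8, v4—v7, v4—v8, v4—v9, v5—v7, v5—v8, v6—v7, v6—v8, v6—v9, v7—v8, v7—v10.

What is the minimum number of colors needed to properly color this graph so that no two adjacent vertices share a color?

v1, v3, v6, v7, v8 are pairwise adjacent (a clique of size 5), so at least 5 colors are needed.
5 colors suffice: color 1 → {v2, v7, v9}; color 2 → {v8, v10}; color 3 → {v1, v5}; color 4 → {v4, v6}; color 5 → {v3}. No two adjacent vertices share a color.

5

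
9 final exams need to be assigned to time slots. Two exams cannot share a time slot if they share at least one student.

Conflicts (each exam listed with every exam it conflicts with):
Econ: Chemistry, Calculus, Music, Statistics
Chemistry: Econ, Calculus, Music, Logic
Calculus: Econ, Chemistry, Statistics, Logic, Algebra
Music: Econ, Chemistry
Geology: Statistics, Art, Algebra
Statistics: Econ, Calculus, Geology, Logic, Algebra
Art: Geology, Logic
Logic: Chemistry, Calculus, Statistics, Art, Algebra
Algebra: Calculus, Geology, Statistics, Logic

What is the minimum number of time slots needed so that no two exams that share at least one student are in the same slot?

4

Calculus, Statistics, Logic, Algebra pairwise conflict, so at least 4 time slots are needed.
Using 4 time slots: Econ=1, Chemistry=3, Calculus=2, Music=2, Geology=1, Statistics=3, Art=2, Logic=1, Algebra=4. Every pair that conflicts lands in different time slots.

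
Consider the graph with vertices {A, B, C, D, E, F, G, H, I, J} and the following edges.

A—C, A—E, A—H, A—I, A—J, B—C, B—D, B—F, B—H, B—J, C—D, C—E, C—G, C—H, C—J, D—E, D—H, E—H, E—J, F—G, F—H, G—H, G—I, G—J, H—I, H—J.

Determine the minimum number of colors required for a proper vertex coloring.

5

A, C, E, H, J are pairwise adjacent (a clique of size 5), so at least 5 colors are needed.
A valid assignment using 5 colors: A=5, B=4, C=2, D=3, E=4, F=2, G=4, H=1, I=2, J=3. No two adjacent vertices share a color.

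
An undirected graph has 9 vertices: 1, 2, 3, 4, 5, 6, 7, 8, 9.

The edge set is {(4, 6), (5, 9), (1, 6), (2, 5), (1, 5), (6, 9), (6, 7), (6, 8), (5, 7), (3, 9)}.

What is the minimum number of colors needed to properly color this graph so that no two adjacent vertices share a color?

2

4 and 6 are adjacent, so at least 2 colors are needed.
One proper 2-coloring: 1=b, 2=b, 3=a, 4=b, 5=a, 6=a, 7=b, 8=b, 9=b. Each edge has distinct colors on its endpoints.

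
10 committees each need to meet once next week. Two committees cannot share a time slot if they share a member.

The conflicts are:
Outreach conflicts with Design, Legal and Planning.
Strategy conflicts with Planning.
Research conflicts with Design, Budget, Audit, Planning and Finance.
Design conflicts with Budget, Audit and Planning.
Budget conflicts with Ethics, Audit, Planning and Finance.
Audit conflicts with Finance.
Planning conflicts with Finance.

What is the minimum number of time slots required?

Research, Budget, Audit, Finance pairwise conflict, so at least 4 time slots are needed.
4 time slots suffice: time slot 1 → {Outreach, Strategy, Budget}; time slot 2 → {Ethics, Legal, Audit, Planning}; time slot 3 → {Research}; time slot 4 → {Design, Finance}. No two conflicting committees share a time slot.

4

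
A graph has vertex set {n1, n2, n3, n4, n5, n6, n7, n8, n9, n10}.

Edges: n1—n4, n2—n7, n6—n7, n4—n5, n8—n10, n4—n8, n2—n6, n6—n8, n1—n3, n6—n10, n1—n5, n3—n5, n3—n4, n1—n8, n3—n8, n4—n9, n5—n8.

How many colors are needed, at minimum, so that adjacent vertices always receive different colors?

5

n1, n3, n4, n5, n8 are pairwise adjacent (a clique of size 5), so at least 5 colors are needed.
One proper 5-coloring: n1=5, n2=3, n3=4, n4=2, n5=3, n6=2, n7=1, n8=1, n9=1, n10=3. No two adjacent vertices share a color.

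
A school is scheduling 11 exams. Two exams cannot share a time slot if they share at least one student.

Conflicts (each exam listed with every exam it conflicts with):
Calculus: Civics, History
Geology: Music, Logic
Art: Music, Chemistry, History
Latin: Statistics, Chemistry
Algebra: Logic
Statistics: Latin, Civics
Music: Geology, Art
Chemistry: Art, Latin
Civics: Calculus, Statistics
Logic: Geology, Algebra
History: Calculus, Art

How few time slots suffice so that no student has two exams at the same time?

3

The cycle Chemistry-Art-History-Calculus-Civics-Statistics-Latin-Chemistry has odd length 7, so it cannot be 2-colored; at least 3 time slots are needed.
3 time slots suffice: Calculus=1, Geology=1, Art=1, Latin=2, Algebra=1, Statistics=1, Music=2, Chemistry=3, Civics=2, Logic=2, History=2. Every pair that conflicts lands in different time slots.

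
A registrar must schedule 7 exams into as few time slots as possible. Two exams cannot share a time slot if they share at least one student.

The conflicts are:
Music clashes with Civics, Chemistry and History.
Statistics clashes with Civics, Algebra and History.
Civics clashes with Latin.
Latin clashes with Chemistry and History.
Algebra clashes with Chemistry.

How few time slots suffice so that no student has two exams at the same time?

3

The cycle Chemistry-Latin-History-Statistics-Algebra-Chemistry has odd length 5, so it cannot be 2-colored; at least 3 time slots are needed.
3 time slots suffice: time slot 1 → {Civics, Chemistry, History}; time slot 2 → {Music, Statistics, Latin}; time slot 3 → {Algebra}. Each listed conflict is separated.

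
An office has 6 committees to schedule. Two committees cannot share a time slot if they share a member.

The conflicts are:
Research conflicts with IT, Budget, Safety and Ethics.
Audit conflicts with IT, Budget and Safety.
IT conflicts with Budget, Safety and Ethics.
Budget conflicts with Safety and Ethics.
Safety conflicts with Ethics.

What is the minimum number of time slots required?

Research, IT, Budget, Safety, Ethics are mutually in conflict, so at least 5 time slots are needed.
5 time slots suffice: Research=5, Audit=4, IT=2, Budget=1, Safety=3, Ethics=4. No two conflicting committees share a time slot.

5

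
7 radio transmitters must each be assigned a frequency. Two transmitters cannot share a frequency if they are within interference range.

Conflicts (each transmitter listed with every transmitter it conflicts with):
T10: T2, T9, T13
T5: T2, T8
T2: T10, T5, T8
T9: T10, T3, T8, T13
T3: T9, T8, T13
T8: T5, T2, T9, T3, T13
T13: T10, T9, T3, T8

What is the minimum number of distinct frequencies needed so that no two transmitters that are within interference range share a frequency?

4

T9, T3, T8, T13 are mutually in conflict, so at least 4 frequencies are needed.
4 frequencies suffice: frequency 1 → {T10, T8}; frequency 2 → {T2, T9}; frequency 3 → {T5, T13}; frequency 4 → {T3}. No two conflicting transmitters share a frequency.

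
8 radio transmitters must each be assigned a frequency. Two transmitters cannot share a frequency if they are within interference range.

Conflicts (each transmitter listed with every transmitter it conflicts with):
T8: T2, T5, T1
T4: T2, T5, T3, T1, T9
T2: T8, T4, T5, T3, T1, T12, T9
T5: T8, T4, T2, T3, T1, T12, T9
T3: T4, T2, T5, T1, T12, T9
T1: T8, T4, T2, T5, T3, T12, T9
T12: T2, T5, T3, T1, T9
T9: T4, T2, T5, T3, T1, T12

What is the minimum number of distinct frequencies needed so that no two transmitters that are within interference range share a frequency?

T2, T5, T3, T1, T12, T9 are mutually in conflict, so at least 6 frequencies are needed.
A valid assignment using 6 frequencies: T8=4, T4=6, T2=3, T5=2, T3=4, T1=1, T12=6, T9=5. No two conflicting transmitters share a frequency.

6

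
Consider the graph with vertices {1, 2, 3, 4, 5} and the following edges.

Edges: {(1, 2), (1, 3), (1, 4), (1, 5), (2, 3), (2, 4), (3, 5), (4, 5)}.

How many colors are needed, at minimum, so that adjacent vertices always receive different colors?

3

1, 4, 5 form a triangle, so at least 3 colors are needed.
3 colors suffice: color a → {1}; color b → {3, 4}; color c → {2, 5}. Each edge has distinct colors on its endpoints.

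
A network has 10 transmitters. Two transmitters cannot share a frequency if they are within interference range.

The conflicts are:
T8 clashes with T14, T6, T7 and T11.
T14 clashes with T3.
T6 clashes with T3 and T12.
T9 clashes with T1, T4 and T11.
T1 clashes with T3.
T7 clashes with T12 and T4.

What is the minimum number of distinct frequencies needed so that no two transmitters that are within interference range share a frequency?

3

The cycle T9-T11-T8-T7-T4-T9 has odd length 5, so it cannot be 2-colored; at least 3 frequencies are needed.
3 frequencies suffice: frequency 1 → {T8, T9, T3, T12}; frequency 2 → {T14, T6, T1, T7, T11}; frequency 3 → {T4}. Each listed conflict is separated.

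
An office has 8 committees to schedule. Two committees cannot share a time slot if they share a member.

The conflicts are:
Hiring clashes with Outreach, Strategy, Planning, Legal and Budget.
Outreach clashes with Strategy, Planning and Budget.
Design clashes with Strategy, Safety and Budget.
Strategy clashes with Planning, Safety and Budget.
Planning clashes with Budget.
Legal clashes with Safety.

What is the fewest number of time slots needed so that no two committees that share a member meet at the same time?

Hiring, Outreach, Strategy, Planning, Budget all conflict with each other, so at least 5 time slots are needed.
A valid assignment using 5 time slots: Hiring=3, Outreach=5, Design=3, Strategy=1, Planning=4, Legal=1, Safety=2, Budget=2. No two conflicting committees share a time slot.

5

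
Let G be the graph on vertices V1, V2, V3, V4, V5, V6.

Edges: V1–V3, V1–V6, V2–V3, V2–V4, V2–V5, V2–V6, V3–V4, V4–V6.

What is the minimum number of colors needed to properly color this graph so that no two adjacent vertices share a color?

V2, V3, V4 are pairwise adjacent, so at least 3 colors are needed.
A valid assignment using 3 colors: V1=R, V2=R, V3=G, V4=B, V5=B, V6=G. No two adjacent vertices share a color.

3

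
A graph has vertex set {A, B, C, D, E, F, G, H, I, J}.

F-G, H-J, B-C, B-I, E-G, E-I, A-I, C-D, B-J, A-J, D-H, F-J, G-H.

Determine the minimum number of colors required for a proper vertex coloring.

The cycle B-J-H-D-C-B has odd length 5, so it cannot be 2-colored; at least 3 colors are needed.
3 colors suffice: color 1 → {D, G, I, J}; color 2 → {A, B, E, F, H}; color 3 → {C}. No two adjacent vertices share a color.

3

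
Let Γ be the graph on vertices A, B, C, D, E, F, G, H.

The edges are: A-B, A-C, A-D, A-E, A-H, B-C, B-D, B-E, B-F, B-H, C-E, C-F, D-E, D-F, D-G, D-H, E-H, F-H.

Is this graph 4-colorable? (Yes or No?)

A, B, D, E, H form a clique, so at least 5 colors are needed.
So 4 colors are not enough.

No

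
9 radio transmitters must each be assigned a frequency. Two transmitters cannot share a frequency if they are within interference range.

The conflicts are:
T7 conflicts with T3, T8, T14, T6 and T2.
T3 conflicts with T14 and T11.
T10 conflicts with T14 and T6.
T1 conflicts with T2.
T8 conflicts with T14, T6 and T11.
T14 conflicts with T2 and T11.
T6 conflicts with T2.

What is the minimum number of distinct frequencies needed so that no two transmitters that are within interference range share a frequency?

3

T7, T3, T14 are mutually in conflict, so at least 3 frequencies are needed.
3 frequencies suffice: frequency 1 → {T1, T14, T6}; frequency 2 → {T7, T10, T11}; frequency 3 → {T3, T8, T2}. Every pair that conflicts lands in different frequencies.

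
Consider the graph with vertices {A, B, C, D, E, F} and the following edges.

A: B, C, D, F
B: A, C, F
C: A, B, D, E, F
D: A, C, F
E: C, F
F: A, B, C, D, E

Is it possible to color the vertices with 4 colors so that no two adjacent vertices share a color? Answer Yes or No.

The chromatic number is 4. A, C, D, F form a clique, so at least 4 colors are needed.
4 colors suffice: color 1 → {C}; color 2 → {F}; color 3 → {A, E}; color 4 → {B, D}.
That is already a proper 4-coloring.

Yes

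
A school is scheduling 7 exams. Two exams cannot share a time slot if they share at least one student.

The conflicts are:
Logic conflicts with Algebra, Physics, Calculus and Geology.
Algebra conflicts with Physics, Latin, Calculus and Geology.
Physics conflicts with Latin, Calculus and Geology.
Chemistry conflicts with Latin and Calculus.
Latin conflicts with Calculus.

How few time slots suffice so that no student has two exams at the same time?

4

Logic, Algebra, Physics, Calculus pairwise conflict, so at least 4 time slots are needed.
4 time slots suffice: time slot 1 → {Physics, Chemistry}; time slot 2 → {Calculus, Geology}; time slot 3 → {Algebra}; time slot 4 → {Logic, Latin}. Every pair that conflicts lands in different time slots.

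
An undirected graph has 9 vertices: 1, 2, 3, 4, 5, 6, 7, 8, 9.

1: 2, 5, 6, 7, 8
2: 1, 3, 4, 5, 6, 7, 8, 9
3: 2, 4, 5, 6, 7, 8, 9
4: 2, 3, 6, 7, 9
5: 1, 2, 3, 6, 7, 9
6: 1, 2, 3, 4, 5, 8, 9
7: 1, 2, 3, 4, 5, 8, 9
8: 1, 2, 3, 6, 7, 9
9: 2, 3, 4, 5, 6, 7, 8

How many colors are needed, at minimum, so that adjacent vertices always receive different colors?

5

2, 3, 4, 7, 9 form a clique, so at least 5 colors are needed.
5 colors suffice: 1=blue, 2=red, 3=green, 4=purple, 5=purple, 6=yellow, 7=yellow, 8=purple, 9=blue. No two adjacent vertices share a color.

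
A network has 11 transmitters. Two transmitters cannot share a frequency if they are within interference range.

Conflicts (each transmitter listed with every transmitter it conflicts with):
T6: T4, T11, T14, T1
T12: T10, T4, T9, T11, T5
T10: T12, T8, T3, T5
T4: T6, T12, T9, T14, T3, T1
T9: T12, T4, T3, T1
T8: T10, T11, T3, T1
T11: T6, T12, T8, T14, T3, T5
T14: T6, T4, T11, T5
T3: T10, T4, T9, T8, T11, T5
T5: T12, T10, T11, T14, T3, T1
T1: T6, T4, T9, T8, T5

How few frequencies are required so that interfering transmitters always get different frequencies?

T10, T8, T3 all conflict with each other, so at least 3 frequencies are needed.
3 frequencies suffice: frequency 1 → {T10, T4, T11}; frequency 2 → {T6, T9, T8, T5}; frequency 3 → {T12, T14, T3, T1}. Each listed conflict is separated.

3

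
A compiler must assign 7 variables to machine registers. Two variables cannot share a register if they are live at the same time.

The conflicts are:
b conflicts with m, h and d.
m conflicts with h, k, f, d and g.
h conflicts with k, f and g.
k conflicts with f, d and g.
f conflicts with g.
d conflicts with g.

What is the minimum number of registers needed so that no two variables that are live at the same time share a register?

m, h, k, f, g are mutually in conflict, so at least 5 registers are needed.
Using 5 registers: b=2, m=1, h=4, k=3, f=5, d=4, g=2. Every pair that conflicts lands in different registers.

5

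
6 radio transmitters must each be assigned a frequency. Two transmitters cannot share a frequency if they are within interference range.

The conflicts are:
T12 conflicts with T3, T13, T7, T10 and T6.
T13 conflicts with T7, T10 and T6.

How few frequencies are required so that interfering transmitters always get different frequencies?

3

T12, T13, T7 are mutually in conflict, so at least 3 frequencies are needed.
A valid assignment using 3 frequencies: T12=1, T3=2, T13=2, T7=3, T10=3, T6=3. Every pair that conflicts lands in different frequencies.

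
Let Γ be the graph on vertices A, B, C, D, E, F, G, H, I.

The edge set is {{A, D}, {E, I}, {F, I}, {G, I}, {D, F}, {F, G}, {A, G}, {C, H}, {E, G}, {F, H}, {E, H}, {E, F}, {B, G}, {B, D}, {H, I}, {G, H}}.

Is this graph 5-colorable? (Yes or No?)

The chromatic number is 5. E, F, G, H, I are mutually adjacent (a clique of size 5), so at least 5 colors are needed.
5 colors suffice: color 1 → {C, D, G}; color 2 → {A, B, H}; color 3 → {F}; color 4 → {I}; color 5 → {E}.
That is already a proper 5-coloring.

Yes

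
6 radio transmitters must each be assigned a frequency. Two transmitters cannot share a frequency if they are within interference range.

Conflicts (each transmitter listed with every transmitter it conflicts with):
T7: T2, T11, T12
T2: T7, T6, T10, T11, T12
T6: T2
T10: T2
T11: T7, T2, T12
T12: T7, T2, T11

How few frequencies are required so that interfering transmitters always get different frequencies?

4

T7, T2, T11, T12 all conflict with each other, so at least 4 frequencies are needed.
4 frequencies suffice: frequency 1 → {T2}; frequency 2 → {T6, T10, T11}; frequency 3 → {T12}; frequency 4 → {T7}. Every pair that conflicts lands in different frequencies.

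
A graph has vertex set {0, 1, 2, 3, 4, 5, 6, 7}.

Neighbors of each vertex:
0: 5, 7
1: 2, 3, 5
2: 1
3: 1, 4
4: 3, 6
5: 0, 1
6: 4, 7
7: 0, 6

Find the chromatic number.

3

The cycle 4-6-7-0-5-1-3-4 has odd length 7, so it cannot be 2-colored; at least 3 colors are needed.
A valid assignment using 3 colors: 0=a, 1=a, 2=b, 3=b, 4=a, 5=b, 6=c, 7=b. Each edge has distinct colors on its endpoints.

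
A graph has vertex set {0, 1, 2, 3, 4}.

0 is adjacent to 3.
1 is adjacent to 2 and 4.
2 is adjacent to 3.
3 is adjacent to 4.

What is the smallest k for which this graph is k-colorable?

1 and 2 are adjacent, so at least 2 colors are needed.
2 colors suffice: color a → {1, 3}; color b → {0, 2, 4}. No two adjacent vertices share a color.

2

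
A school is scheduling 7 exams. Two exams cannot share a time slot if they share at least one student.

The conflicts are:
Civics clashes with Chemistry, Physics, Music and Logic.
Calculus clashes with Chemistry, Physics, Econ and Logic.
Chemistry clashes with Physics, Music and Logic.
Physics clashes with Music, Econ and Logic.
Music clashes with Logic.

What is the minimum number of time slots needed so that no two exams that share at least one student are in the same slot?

Civics, Chemistry, Physics, Music, Logic pairwise conflict, so at least 5 time slots are needed.
5 time slots suffice: Civics=4, Calculus=4, Chemistry=2, Physics=1, Music=5, Econ=2, Logic=3. No two conflicting exams share a time slot.

5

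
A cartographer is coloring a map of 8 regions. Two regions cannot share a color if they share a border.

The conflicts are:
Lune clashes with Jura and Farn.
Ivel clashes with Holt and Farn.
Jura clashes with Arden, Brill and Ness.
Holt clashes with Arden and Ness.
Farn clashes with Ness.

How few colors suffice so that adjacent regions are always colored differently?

Lune and Jura conflict, so at least 2 colors are needed.
2 colors suffice: color 1 → {Jura, Holt, Farn}; color 2 → {Lune, Ivel, Arden, Brill, Ness}. No two conflicting regions share a color.

2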